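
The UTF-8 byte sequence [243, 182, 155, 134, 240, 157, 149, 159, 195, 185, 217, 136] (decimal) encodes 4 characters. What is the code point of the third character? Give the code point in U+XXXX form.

Offset 0: leading byte 0xF3 = 11110011 → 4-byte char #1 = F3 B6 9B 86.
Offset 4: leading byte 0xF0 = 11110000 → 4-byte char #2 = F0 9D 95 9F.
Offset 8: leading byte 0xC3 = 11000011 → 2-byte char #3 = C3 B9.
Leading byte 0xC3 = 11000011 matches 110xxxxx → 2-byte sequence.
Byte 1: 0xC3 = 11000011, payload 00011 (5 bits).
Byte 2: 0xB9 = 10111001 (10xxxxxx ✓), payload 111001.
Concatenate: 00011111001 = 0xF9 (11 bits → U+00F9).

U+00F9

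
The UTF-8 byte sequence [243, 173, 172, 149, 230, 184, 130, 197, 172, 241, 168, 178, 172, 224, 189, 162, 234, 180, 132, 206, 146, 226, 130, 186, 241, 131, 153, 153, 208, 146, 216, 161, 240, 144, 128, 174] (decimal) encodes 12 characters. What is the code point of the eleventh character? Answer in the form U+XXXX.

U+0621

Offset 0: leading byte 0xF3 = 11110011 → 4-byte char #1 = F3 AD AC 95.
Offset 4: leading byte 0xE6 = 11100110 → 3-byte char #2 = E6 B8 82.
Offset 7: leading byte 0xC5 = 11000101 → 2-byte char #3 = C5 AC.
Offset 9: leading byte 0xF1 = 11110001 → 4-byte char #4 = F1 A8 B2 AC.
Offset 13: leading byte 0xE0 = 11100000 → 3-byte char #5 = E0 BD A2.
Offset 16: leading byte 0xEA = 11101010 → 3-byte char #6 = EA B4 84.
Offset 19: leading byte 0xCE = 11001110 → 2-byte char #7 = CE 92.
Offset 21: leading byte 0xE2 = 11100010 → 3-byte char #8 = E2 82 BA.
Offset 24: leading byte 0xF1 = 11110001 → 4-byte char #9 = F1 83 99 99.
Offset 28: leading byte 0xD0 = 11010000 → 2-byte char #10 = D0 92.
Offset 30: leading byte 0xD8 = 11011000 → 2-byte char #11 = D8 A1.
Leading byte 0xD8 = 11011000 matches 110xxxxx → 2-byte sequence.
Byte 1: 0xD8 = 11011000, payload 11000 (5 bits).
Byte 2: 0xA1 = 10100001 (10xxxxxx ✓), payload 100001.
Concatenate: 11000100001 = 0x621 (11 bits → U+0621).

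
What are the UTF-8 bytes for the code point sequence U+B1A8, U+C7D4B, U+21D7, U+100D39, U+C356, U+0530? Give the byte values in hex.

U+B1A8: 3-byte form → EB 86 A8.
U+C7D4B: 4-byte form → F3 87 B5 8B.
U+21D7: 3-byte form → E2 87 97.
U+100D39: 4-byte form → F4 80 B4 B9.
U+C356: 3-byte form → EC 8D 96.
U+0530: 2-byte form → D4 B0.
Concatenated (19 bytes): EB 86 A8 F3 87 B5 8B E2 87 97 F4 80 B4 B9 EC 8D 96 D4 B0.

EB 86 A8 F3 87 B5 8B E2 87 97 F4 80 B4 B9 EC 8D 96 D4 B0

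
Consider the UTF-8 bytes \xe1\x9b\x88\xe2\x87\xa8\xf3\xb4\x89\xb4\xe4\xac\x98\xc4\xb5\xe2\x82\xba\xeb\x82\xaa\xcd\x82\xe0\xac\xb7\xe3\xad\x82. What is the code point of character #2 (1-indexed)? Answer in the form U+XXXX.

Offset 0: leading byte 0xE1 = 11100001 → 3-byte char #1 = E1 9B 88.
Offset 3: leading byte 0xE2 = 11100010 → 3-byte char #2 = E2 87 A8.
Leading byte 0xE2 = 11100010 matches 1110xxxx → 3-byte sequence.
Byte 1: 0xE2 = 11100010, payload 0010 (4 bits).
Byte 2: 0x87 = 10000111 (10xxxxxx ✓), payload 000111.
Byte 3: 0xA8 = 10101000 (10xxxxxx ✓), payload 101000.
Concatenate: 0010000111101000 = 0x21E8 (16 bits → U+21E8).

U+21E8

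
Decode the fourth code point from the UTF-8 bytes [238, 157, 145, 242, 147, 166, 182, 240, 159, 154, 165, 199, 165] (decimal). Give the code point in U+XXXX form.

U+01E5

Offset 0: leading byte 0xEE = 11101110 → 3-byte char #1 = EE 9D 91.
Offset 3: leading byte 0xF2 = 11110010 → 4-byte char #2 = F2 93 A6 B6.
Offset 7: leading byte 0xF0 = 11110000 → 4-byte char #3 = F0 9F 9A A5.
Offset 11: leading byte 0xC7 = 11000111 → 2-byte char #4 = C7 A5.
Leading byte 0xC7 = 11000111 matches 110xxxxx → 2-byte sequence.
Byte 1: 0xC7 = 11000111, payload 00111 (5 bits).
Byte 2: 0xA5 = 10100101 (10xxxxxx ✓), payload 100101.
Concatenate: 00111100101 = 0x1E5 (11 bits → U+01E5).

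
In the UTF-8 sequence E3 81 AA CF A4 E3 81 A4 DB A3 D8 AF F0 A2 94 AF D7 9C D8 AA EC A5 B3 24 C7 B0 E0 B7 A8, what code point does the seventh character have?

Offset 0: leading byte 0xE3 = 11100011 → 3-byte char #1 = E3 81 AA.
Offset 3: leading byte 0xCF = 11001111 → 2-byte char #2 = CF A4.
Offset 5: leading byte 0xE3 = 11100011 → 3-byte char #3 = E3 81 A4.
Offset 8: leading byte 0xDB = 11011011 → 2-byte char #4 = DB A3.
Offset 10: leading byte 0xD8 = 11011000 → 2-byte char #5 = D8 AF.
Offset 12: leading byte 0xF0 = 11110000 → 4-byte char #6 = F0 A2 94 AF.
Offset 16: leading byte 0xD7 = 11010111 → 2-byte char #7 = D7 9C.
Leading byte 0xD7 = 11010111 matches 110xxxxx → 2-byte sequence.
Byte 1: 0xD7 = 11010111, payload 10111 (5 bits).
Byte 2: 0x9C = 10011100 (10xxxxxx ✓), payload 011100.
Concatenate: 10111011100 = 0x5DC (11 bits → U+05DC).

U+05DC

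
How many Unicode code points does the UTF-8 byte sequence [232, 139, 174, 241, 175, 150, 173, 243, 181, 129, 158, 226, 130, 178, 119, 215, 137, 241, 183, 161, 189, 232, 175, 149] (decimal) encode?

Byte at offset 0: 0xE8 = 11101000 → 3-byte char (#1). Advance 3.
Byte at offset 3: 0xF1 = 11110001 → 4-byte char (#2). Advance 4.
Byte at offset 7: 0xF3 = 11110011 → 4-byte char (#3). Advance 4.
Byte at offset 11: 0xE2 = 11100010 → 3-byte char (#4). Advance 3.
Byte at offset 14: 0x77 = 01110111 → 1-byte char (#5). Advance 1.
Byte at offset 15: 0xD7 = 11010111 → 2-byte char (#6). Advance 2.
Byte at offset 17: 0xF1 = 11110001 → 4-byte char (#7). Advance 4.
Byte at offset 21: 0xE8 = 11101000 → 3-byte char (#8). Advance 3.
Reached end at offset 24 after 8 code points.

8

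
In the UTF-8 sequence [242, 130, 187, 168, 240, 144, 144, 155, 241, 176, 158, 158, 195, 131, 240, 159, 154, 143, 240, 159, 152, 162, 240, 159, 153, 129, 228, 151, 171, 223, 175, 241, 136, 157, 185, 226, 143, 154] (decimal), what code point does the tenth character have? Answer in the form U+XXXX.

Offset 0: leading byte 0xF2 = 11110010 → 4-byte char #1 = F2 82 BB A8.
Offset 4: leading byte 0xF0 = 11110000 → 4-byte char #2 = F0 90 90 9B.
Offset 8: leading byte 0xF1 = 11110001 → 4-byte char #3 = F1 B0 9E 9E.
Offset 12: leading byte 0xC3 = 11000011 → 2-byte char #4 = C3 83.
Offset 14: leading byte 0xF0 = 11110000 → 4-byte char #5 = F0 9F 9A 8F.
Offset 18: leading byte 0xF0 = 11110000 → 4-byte char #6 = F0 9F 98 A2.
Offset 22: leading byte 0xF0 = 11110000 → 4-byte char #7 = F0 9F 99 81.
Offset 26: leading byte 0xE4 = 11100100 → 3-byte char #8 = E4 97 AB.
Offset 29: leading byte 0xDF = 11011111 → 2-byte char #9 = DF AF.
Offset 31: leading byte 0xF1 = 11110001 → 4-byte char #10 = F1 88 9D B9.
Leading byte 0xF1 = 11110001 matches 11110xxx → 4-byte sequence.
Byte 1: 0xF1 = 11110001, payload 001 (3 bits).
Byte 2: 0x88 = 10001000 (10xxxxxx ✓), payload 001000.
Byte 3: 0x9D = 10011101 (10xxxxxx ✓), payload 011101.
Byte 4: 0xB9 = 10111001 (10xxxxxx ✓), payload 111001.
Concatenate: 001001000011101111001 = 0x48779 (21 bits → U+48779).

U+48779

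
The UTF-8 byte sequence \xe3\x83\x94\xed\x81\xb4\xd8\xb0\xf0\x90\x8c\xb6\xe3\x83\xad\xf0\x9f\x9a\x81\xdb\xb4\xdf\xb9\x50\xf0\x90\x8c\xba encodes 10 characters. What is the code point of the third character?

Offset 0: leading byte 0xE3 = 11100011 → 3-byte char #1 = E3 83 94.
Offset 3: leading byte 0xED = 11101101 → 3-byte char #2 = ED 81 B4.
Offset 6: leading byte 0xD8 = 11011000 → 2-byte char #3 = D8 B0.
Leading byte 0xD8 = 11011000 matches 110xxxxx → 2-byte sequence.
Byte 1: 0xD8 = 11011000, payload 11000 (5 bits).
Byte 2: 0xB0 = 10110000 (10xxxxxx ✓), payload 110000.
Concatenate: 11000110000 = 0x630 (11 bits → U+0630).

U+0630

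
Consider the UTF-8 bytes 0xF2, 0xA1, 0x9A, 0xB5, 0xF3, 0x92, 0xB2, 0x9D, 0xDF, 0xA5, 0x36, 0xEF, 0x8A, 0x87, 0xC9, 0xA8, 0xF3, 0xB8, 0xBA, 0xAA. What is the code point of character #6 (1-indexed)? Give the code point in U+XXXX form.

U+0268

Offset 0: leading byte 0xF2 = 11110010 → 4-byte char #1 = F2 A1 9A B5.
Offset 4: leading byte 0xF3 = 11110011 → 4-byte char #2 = F3 92 B2 9D.
Offset 8: leading byte 0xDF = 11011111 → 2-byte char #3 = DF A5.
Offset 10: leading byte 0x36 = 00110110 → 1-byte char #4 = 36.
Offset 11: leading byte 0xEF = 11101111 → 3-byte char #5 = EF 8A 87.
Offset 14: leading byte 0xC9 = 11001001 → 2-byte char #6 = C9 A8.
Leading byte 0xC9 = 11001001 matches 110xxxxx → 2-byte sequence.
Byte 1: 0xC9 = 11001001, payload 01001 (5 bits).
Byte 2: 0xA8 = 10101000 (10xxxxxx ✓), payload 101000.
Concatenate: 01001101000 = 0x268 (11 bits → U+0268).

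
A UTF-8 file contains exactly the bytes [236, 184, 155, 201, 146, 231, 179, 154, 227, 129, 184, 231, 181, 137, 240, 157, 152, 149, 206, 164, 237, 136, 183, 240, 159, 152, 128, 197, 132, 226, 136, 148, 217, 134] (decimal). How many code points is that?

12

Byte at offset 0: 0xEC = 11101100 → 3-byte char (#1). Advance 3.
Byte at offset 3: 0xC9 = 11001001 → 2-byte char (#2). Advance 2.
Byte at offset 5: 0xE7 = 11100111 → 3-byte char (#3). Advance 3.
Byte at offset 8: 0xE3 = 11100011 → 3-byte char (#4). Advance 3.
Byte at offset 11: 0xE7 = 11100111 → 3-byte char (#5). Advance 3.
Byte at offset 14: 0xF0 = 11110000 → 4-byte char (#6). Advance 4.
Byte at offset 18: 0xCE = 11001110 → 2-byte char (#7). Advance 2.
Byte at offset 20: 0xED = 11101101 → 3-byte char (#8). Advance 3.
Byte at offset 23: 0xF0 = 11110000 → 4-byte char (#9). Advance 4.
Byte at offset 27: 0xC5 = 11000101 → 2-byte char (#10). Advance 2.
Byte at offset 29: 0xE2 = 11100010 → 3-byte char (#11). Advance 3.
Byte at offset 32: 0xD9 = 11011001 → 2-byte char (#12). Advance 2.
Reached end at offset 34 after 12 code points.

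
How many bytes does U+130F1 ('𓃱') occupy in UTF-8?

U+130F1 = 0x130F1. UTF-8 uses 1 byte below 0x80, 2 below 0x800, 3 below 0x10000, 4 up to 0x10FFFF. 0x130F1 is in U+10000–U+10FFFF → 4 bytes.

4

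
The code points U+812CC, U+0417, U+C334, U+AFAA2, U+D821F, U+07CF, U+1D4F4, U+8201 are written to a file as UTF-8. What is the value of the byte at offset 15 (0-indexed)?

0x88

U+812CC → 4-byte form F2 81 8B 8C at offsets 0–3.
U+0417 → 2-byte form D0 97 at offsets 4–5.
U+C334 → 3-byte form EC 8C B4 at offsets 6–8.
U+AFAA2 → 4-byte form F2 AF AA A2 at offsets 9–12.
U+D821F → 4-byte form F3 98 88 9F at offsets 13–16.
Offset 15 falls in char 5's range; it's byte 3 of F3 98 88 9F = 0x88.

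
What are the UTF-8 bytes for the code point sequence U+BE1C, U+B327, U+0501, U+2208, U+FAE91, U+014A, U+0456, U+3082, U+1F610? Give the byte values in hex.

EB B8 9C EB 8C A7 D4 81 E2 88 88 F3 BA BA 91 C5 8A D1 96 E3 82 82 F0 9F 98 90

U+BE1C: 3-byte form → EB B8 9C.
U+B327: 3-byte form → EB 8C A7.
U+0501: 2-byte form → D4 81.
U+2208: 3-byte form → E2 88 88.
U+FAE91: 4-byte form → F3 BA BA 91.
U+014A: 2-byte form → C5 8A.
U+0456: 2-byte form → D1 96.
U+3082: 3-byte form → E3 82 82.
U+1F610: 4-byte form → F0 9F 98 90.
Concatenated (26 bytes): EB B8 9C EB 8C A7 D4 81 E2 88 88 F3 BA BA 91 C5 8A D1 96 E3 82 82 F0 9F 98 90.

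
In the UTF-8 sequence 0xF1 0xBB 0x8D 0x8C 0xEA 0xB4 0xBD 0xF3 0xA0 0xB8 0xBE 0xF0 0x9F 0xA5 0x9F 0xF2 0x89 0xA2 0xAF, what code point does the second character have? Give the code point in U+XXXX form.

U+AD3D

Offset 0: leading byte 0xF1 = 11110001 → 4-byte char #1 = F1 BB 8D 8C.
Offset 4: leading byte 0xEA = 11101010 → 3-byte char #2 = EA B4 BD.
Leading byte 0xEA = 11101010 matches 1110xxxx → 3-byte sequence.
Byte 1: 0xEA = 11101010, payload 1010 (4 bits).
Byte 2: 0xB4 = 10110100 (10xxxxxx ✓), payload 110100.
Byte 3: 0xBD = 10111101 (10xxxxxx ✓), payload 111101.
Concatenate: 1010110100111101 = 0xAD3D (16 bits → U+AD3D).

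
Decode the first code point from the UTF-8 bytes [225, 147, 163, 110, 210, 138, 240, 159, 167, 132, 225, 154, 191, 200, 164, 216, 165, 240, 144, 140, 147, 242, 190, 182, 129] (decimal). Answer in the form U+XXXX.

Offset 0: leading byte 0xE1 = 11100001 → 3-byte char #1 = E1 93 A3.
Leading byte 0xE1 = 11100001 matches 1110xxxx → 3-byte sequence.
Byte 1: 0xE1 = 11100001, payload 0001 (4 bits).
Byte 2: 0x93 = 10010011 (10xxxxxx ✓), payload 010011.
Byte 3: 0xA3 = 10100011 (10xxxxxx ✓), payload 100011.
Concatenate: 0001010011100011 = 0x14E3 (16 bits → U+14E3).

U+14E3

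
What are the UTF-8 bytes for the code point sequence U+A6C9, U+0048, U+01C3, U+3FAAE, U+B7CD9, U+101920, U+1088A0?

EA 9B 89 48 C7 83 F0 BF AA AE F2 B7 B3 99 F4 81 A4 A0 F4 88 A2 A0

U+A6C9: 3-byte form → EA 9B 89.
U+0048: 1-byte form → 48.
U+01C3: 2-byte form → C7 83.
U+3FAAE: 4-byte form → F0 BF AA AE.
U+B7CD9: 4-byte form → F2 B7 B3 99.
U+101920: 4-byte form → F4 81 A4 A0.
U+1088A0: 4-byte form → F4 88 A2 A0.
Concatenated (22 bytes): EA 9B 89 48 C7 83 F0 BF AA AE F2 B7 B3 99 F4 81 A4 A0 F4 88 A2 A0.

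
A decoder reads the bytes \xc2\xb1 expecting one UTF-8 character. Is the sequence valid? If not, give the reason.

Leading byte 0xC2 = 11000010 → 2-byte form.
Continuation bytes 0xB1=10110001 all match 10xxxxxx.
Decoded value 0xB1 is ≥ 0x80 (shortest form) and not a surrogate.

valid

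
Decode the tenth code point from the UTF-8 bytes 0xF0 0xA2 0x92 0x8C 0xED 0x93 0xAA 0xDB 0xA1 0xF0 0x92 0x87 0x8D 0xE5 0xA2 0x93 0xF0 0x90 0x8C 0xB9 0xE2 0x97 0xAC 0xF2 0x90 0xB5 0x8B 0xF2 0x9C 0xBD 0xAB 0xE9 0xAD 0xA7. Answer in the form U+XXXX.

U+9B67

Offset 0: leading byte 0xF0 = 11110000 → 4-byte char #1 = F0 A2 92 8C.
Offset 4: leading byte 0xED = 11101101 → 3-byte char #2 = ED 93 AA.
Offset 7: leading byte 0xDB = 11011011 → 2-byte char #3 = DB A1.
Offset 9: leading byte 0xF0 = 11110000 → 4-byte char #4 = F0 92 87 8D.
Offset 13: leading byte 0xE5 = 11100101 → 3-byte char #5 = E5 A2 93.
Offset 16: leading byte 0xF0 = 11110000 → 4-byte char #6 = F0 90 8C B9.
Offset 20: leading byte 0xE2 = 11100010 → 3-byte char #7 = E2 97 AC.
Offset 23: leading byte 0xF2 = 11110010 → 4-byte char #8 = F2 90 B5 8B.
Offset 27: leading byte 0xF2 = 11110010 → 4-byte char #9 = F2 9C BD AB.
Offset 31: leading byte 0xE9 = 11101001 → 3-byte char #10 = E9 AD A7.
Leading byte 0xE9 = 11101001 matches 1110xxxx → 3-byte sequence.
Byte 1: 0xE9 = 11101001, payload 1001 (4 bits).
Byte 2: 0xAD = 10101101 (10xxxxxx ✓), payload 101101.
Byte 3: 0xA7 = 10100111 (10xxxxxx ✓), payload 100111.
Concatenate: 1001101101100111 = 0x9B67 (16 bits → U+9B67).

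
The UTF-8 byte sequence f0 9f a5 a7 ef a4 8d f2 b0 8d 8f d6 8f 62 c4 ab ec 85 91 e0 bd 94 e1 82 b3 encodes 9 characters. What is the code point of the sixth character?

Offset 0: leading byte 0xF0 = 11110000 → 4-byte char #1 = F0 9F A5 A7.
Offset 4: leading byte 0xEF = 11101111 → 3-byte char #2 = EF A4 8D.
Offset 7: leading byte 0xF2 = 11110010 → 4-byte char #3 = F2 B0 8D 8F.
Offset 11: leading byte 0xD6 = 11010110 → 2-byte char #4 = D6 8F.
Offset 13: leading byte 0x62 = 01100010 → 1-byte char #5 = 62.
Offset 14: leading byte 0xC4 = 11000100 → 2-byte char #6 = C4 AB.
Leading byte 0xC4 = 11000100 matches 110xxxxx → 2-byte sequence.
Byte 1: 0xC4 = 11000100, payload 00100 (5 bits).
Byte 2: 0xAB = 10101011 (10xxxxxx ✓), payload 101011.
Concatenate: 00100101011 = 0x12B (11 bits → U+012B).

U+012B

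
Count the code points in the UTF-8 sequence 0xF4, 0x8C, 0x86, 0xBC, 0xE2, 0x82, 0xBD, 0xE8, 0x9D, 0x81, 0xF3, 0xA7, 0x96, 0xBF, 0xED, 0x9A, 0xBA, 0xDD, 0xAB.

6

Byte at offset 0: 0xF4 = 11110100 → 4-byte char (#1). Advance 4.
Byte at offset 4: 0xE2 = 11100010 → 3-byte char (#2). Advance 3.
Byte at offset 7: 0xE8 = 11101000 → 3-byte char (#3). Advance 3.
Byte at offset 10: 0xF3 = 11110011 → 4-byte char (#4). Advance 4.
Byte at offset 14: 0xED = 11101101 → 3-byte char (#5). Advance 3.
Byte at offset 17: 0xDD = 11011101 → 2-byte char (#6). Advance 2.
Reached end at offset 19 after 6 code points.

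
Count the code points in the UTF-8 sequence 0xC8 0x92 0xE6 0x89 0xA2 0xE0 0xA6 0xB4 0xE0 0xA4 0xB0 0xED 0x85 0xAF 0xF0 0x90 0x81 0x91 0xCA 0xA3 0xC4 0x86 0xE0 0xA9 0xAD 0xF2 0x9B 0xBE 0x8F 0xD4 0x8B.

11

Byte at offset 0: 0xC8 = 11001000 → 2-byte char (#1). Advance 2.
Byte at offset 2: 0xE6 = 11100110 → 3-byte char (#2). Advance 3.
Byte at offset 5: 0xE0 = 11100000 → 3-byte char (#3). Advance 3.
Byte at offset 8: 0xE0 = 11100000 → 3-byte char (#4). Advance 3.
Byte at offset 11: 0xED = 11101101 → 3-byte char (#5). Advance 3.
Byte at offset 14: 0xF0 = 11110000 → 4-byte char (#6). Advance 4.
Byte at offset 18: 0xCA = 11001010 → 2-byte char (#7). Advance 2.
Byte at offset 20: 0xC4 = 11000100 → 2-byte char (#8). Advance 2.
Byte at offset 22: 0xE0 = 11100000 → 3-byte char (#9). Advance 3.
Byte at offset 25: 0xF2 = 11110010 → 4-byte char (#10). Advance 4.
Byte at offset 29: 0xD4 = 11010100 → 2-byte char (#11). Advance 2.
Reached end at offset 31 after 11 code points.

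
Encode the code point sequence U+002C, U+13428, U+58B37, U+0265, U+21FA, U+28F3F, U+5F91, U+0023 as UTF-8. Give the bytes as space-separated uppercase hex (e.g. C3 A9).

2C F0 93 90 A8 F1 98 AC B7 C9 A5 E2 87 BA F0 A8 BC BF E5 BE 91 23

U+002C: 1-byte form → 2C.
U+13428: 4-byte form → F0 93 90 A8.
U+58B37: 4-byte form → F1 98 AC B7.
U+0265: 2-byte form → C9 A5.
U+21FA: 3-byte form → E2 87 BA.
U+28F3F: 4-byte form → F0 A8 BC BF.
U+5F91: 3-byte form → E5 BE 91.
U+0023: 1-byte form → 23.
Concatenated (22 bytes): 2C F0 93 90 A8 F1 98 AC B7 C9 A5 E2 87 BA F0 A8 BC BF E5 BE 91 23.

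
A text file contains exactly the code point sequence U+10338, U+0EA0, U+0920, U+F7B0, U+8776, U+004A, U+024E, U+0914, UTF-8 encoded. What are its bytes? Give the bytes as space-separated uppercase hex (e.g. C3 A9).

F0 90 8C B8 E0 BA A0 E0 A4 A0 EF 9E B0 E8 9D B6 4A C9 8E E0 A4 94

U+10338: 4-byte form → F0 90 8C B8.
U+0EA0: 3-byte form → E0 BA A0.
U+0920: 3-byte form → E0 A4 A0.
U+F7B0: 3-byte form → EF 9E B0.
U+8776: 3-byte form → E8 9D B6.
U+004A: 1-byte form → 4A.
U+024E: 2-byte form → C9 8E.
U+0914: 3-byte form → E0 A4 94.
Concatenated (22 bytes): F0 90 8C B8 E0 BA A0 E0 A4 A0 EF 9E B0 E8 9D B6 4A C9 8E E0 A4 94.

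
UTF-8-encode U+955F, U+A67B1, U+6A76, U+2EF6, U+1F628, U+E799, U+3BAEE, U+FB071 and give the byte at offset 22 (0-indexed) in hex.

U+955F → 3-byte form E9 95 9F at offsets 0–2.
U+A67B1 → 4-byte form F2 A6 9E B1 at offsets 3–6.
U+6A76 → 3-byte form E6 A9 B6 at offsets 7–9.
U+2EF6 → 3-byte form E2 BB B6 at offsets 10–12.
U+1F628 → 4-byte form F0 9F 98 A8 at offsets 13–16.
U+E799 → 3-byte form EE 9E 99 at offsets 17–19.
U+3BAEE → 4-byte form F0 BB AB AE at offsets 20–23.
Offset 22 falls in char 7's range; it's byte 3 of F0 BB AB AE = 0xAB.

0xAB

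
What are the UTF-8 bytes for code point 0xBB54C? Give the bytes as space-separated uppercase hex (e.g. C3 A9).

U+BB54C = 0xBB54C = 767308 decimal. In range U+10000–U+10FFFF → 4-byte form: 11110xxx 10xxxxxx 10xxxxxx 10xxxxxx.
Binary (21 bits): 010111011010101001100.
Split 3+6+6+6: 010 | 111011 | 010101 | 001100.
Byte 1: 11110010 = 0xF2.
Byte 2: 10111011 = 0xBB.
Byte 3: 10010101 = 0x95.
Byte 4: 10001100 = 0x8C.

F2 BB 95 8C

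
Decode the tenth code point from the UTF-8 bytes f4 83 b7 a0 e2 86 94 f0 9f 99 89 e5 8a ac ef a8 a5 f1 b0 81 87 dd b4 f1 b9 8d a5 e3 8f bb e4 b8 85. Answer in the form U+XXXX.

Offset 0: leading byte 0xF4 = 11110100 → 4-byte char #1 = F4 83 B7 A0.
Offset 4: leading byte 0xE2 = 11100010 → 3-byte char #2 = E2 86 94.
Offset 7: leading byte 0xF0 = 11110000 → 4-byte char #3 = F0 9F 99 89.
Offset 11: leading byte 0xE5 = 11100101 → 3-byte char #4 = E5 8A AC.
Offset 14: leading byte 0xEF = 11101111 → 3-byte char #5 = EF A8 A5.
Offset 17: leading byte 0xF1 = 11110001 → 4-byte char #6 = F1 B0 81 87.
Offset 21: leading byte 0xDD = 11011101 → 2-byte char #7 = DD B4.
Offset 23: leading byte 0xF1 = 11110001 → 4-byte char #8 = F1 B9 8D A5.
Offset 27: leading byte 0xE3 = 11100011 → 3-byte char #9 = E3 8F BB.
Offset 30: leading byte 0xE4 = 11100100 → 3-byte char #10 = E4 B8 85.
Leading byte 0xE4 = 11100100 matches 1110xxxx → 3-byte sequence.
Byte 1: 0xE4 = 11100100, payload 0100 (4 bits).
Byte 2: 0xB8 = 10111000 (10xxxxxx ✓), payload 111000.
Byte 3: 0x85 = 10000101 (10xxxxxx ✓), payload 000101.
Concatenate: 0100111000000101 = 0x4E05 (16 bits → U+4E05).

U+4E05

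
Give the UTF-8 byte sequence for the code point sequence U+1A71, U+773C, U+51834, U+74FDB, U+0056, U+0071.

E1 A9 B1 E7 9C BC F1 91 A0 B4 F1 B4 BF 9B 56 71

U+1A71: 3-byte form → E1 A9 B1.
U+773C: 3-byte form → E7 9C BC.
U+51834: 4-byte form → F1 91 A0 B4.
U+74FDB: 4-byte form → F1 B4 BF 9B.
U+0056: 1-byte form → 56.
U+0071: 1-byte form → 71.
Concatenated (16 bytes): E1 A9 B1 E7 9C BC F1 91 A0 B4 F1 B4 BF 9B 56 71.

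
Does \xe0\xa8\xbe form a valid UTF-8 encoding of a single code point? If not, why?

Leading byte 0xE0 = 11100000 → 3-byte form.
Continuation bytes 0xA8=10101000, 0xBE=10111110 all match 10xxxxxx.
Decoded value 0xA3E is ≥ 0x800 (shortest form) and not a surrogate.

valid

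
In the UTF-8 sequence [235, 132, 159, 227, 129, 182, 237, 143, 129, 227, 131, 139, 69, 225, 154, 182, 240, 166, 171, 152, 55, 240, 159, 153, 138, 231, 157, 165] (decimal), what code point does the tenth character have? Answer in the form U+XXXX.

Offset 0: leading byte 0xEB = 11101011 → 3-byte char #1 = EB 84 9F.
Offset 3: leading byte 0xE3 = 11100011 → 3-byte char #2 = E3 81 B6.
Offset 6: leading byte 0xED = 11101101 → 3-byte char #3 = ED 8F 81.
Offset 9: leading byte 0xE3 = 11100011 → 3-byte char #4 = E3 83 8B.
Offset 12: leading byte 0x45 = 01000101 → 1-byte char #5 = 45.
Offset 13: leading byte 0xE1 = 11100001 → 3-byte char #6 = E1 9A B6.
Offset 16: leading byte 0xF0 = 11110000 → 4-byte char #7 = F0 A6 AB 98.
Offset 20: leading byte 0x37 = 00110111 → 1-byte char #8 = 37.
Offset 21: leading byte 0xF0 = 11110000 → 4-byte char #9 = F0 9F 99 8A.
Offset 25: leading byte 0xE7 = 11100111 → 3-byte char #10 = E7 9D A5.
Leading byte 0xE7 = 11100111 matches 1110xxxx → 3-byte sequence.
Byte 1: 0xE7 = 11100111, payload 0111 (4 bits).
Byte 2: 0x9D = 10011101 (10xxxxxx ✓), payload 011101.
Byte 3: 0xA5 = 10100101 (10xxxxxx ✓), payload 100101.
Concatenate: 0111011101100101 = 0x7765 (16 bits → U+7765).

U+7765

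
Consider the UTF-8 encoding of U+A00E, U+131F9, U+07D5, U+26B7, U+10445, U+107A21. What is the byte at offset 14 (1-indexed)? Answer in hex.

0x90

1-indexed offset 14 is 0-indexed offset 13.
U+A00E → 3-byte form EA 80 8E at offsets 0–2.
U+131F9 → 4-byte form F0 93 87 B9 at offsets 3–6.
U+07D5 → 2-byte form DF 95 at offsets 7–8.
U+26B7 → 3-byte form E2 9A B7 at offsets 9–11.
U+10445 → 4-byte form F0 90 91 85 at offsets 12–15.
Offset 13 falls in char 5's range; it's byte 2 of F0 90 91 85 = 0x90.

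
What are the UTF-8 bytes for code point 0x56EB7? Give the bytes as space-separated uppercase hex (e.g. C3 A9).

F1 96 BA B7

U+56EB7 = 0x56EB7 = 356023 decimal. In range U+10000–U+10FFFF → 4-byte form: 11110xxx 10xxxxxx 10xxxxxx 10xxxxxx.
Binary (21 bits): 001010110111010110111.
Split 3+6+6+6: 001 | 010110 | 111010 | 110111.
Byte 1: 11110001 = 0xF1.
Byte 2: 10010110 = 0x96.
Byte 3: 10111010 = 0xBA.
Byte 4: 10110111 = 0xB7.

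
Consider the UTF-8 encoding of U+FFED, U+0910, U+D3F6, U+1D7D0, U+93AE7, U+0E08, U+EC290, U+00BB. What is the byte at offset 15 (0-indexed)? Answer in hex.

0xAB

U+FFED → 3-byte form EF BF AD at offsets 0–2.
U+0910 → 3-byte form E0 A4 90 at offsets 3–5.
U+D3F6 → 3-byte form ED 8F B6 at offsets 6–8.
U+1D7D0 → 4-byte form F0 9D 9F 90 at offsets 9–12.
U+93AE7 → 4-byte form F2 93 AB A7 at offsets 13–16.
Offset 15 falls in char 5's range; it's byte 3 of F2 93 AB A7 = 0xAB.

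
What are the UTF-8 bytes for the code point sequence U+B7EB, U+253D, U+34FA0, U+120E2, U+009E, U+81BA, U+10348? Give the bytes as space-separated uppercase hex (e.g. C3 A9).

U+B7EB: 3-byte form → EB 9F AB.
U+253D: 3-byte form → E2 94 BD.
U+34FA0: 4-byte form → F0 B4 BE A0.
U+120E2: 4-byte form → F0 92 83 A2.
U+009E: 2-byte form → C2 9E.
U+81BA: 3-byte form → E8 86 BA.
U+10348: 4-byte form → F0 90 8D 88.
Concatenated (23 bytes): EB 9F AB E2 94 BD F0 B4 BE A0 F0 92 83 A2 C2 9E E8 86 BA F0 90 8D 88.

EB 9F AB E2 94 BD F0 B4 BE A0 F0 92 83 A2 C2 9E E8 86 BA F0 90 8D 88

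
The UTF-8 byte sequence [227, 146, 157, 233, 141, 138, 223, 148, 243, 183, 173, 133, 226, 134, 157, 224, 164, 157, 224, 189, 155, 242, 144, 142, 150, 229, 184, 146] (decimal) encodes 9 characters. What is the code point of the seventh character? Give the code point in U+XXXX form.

Offset 0: leading byte 0xE3 = 11100011 → 3-byte char #1 = E3 92 9D.
Offset 3: leading byte 0xE9 = 11101001 → 3-byte char #2 = E9 8D 8A.
Offset 6: leading byte 0xDF = 11011111 → 2-byte char #3 = DF 94.
Offset 8: leading byte 0xF3 = 11110011 → 4-byte char #4 = F3 B7 AD 85.
Offset 12: leading byte 0xE2 = 11100010 → 3-byte char #5 = E2 86 9D.
Offset 15: leading byte 0xE0 = 11100000 → 3-byte char #6 = E0 A4 9D.
Offset 18: leading byte 0xE0 = 11100000 → 3-byte char #7 = E0 BD 9B.
Leading byte 0xE0 = 11100000 matches 1110xxxx → 3-byte sequence.
Byte 1: 0xE0 = 11100000, payload 0000 (4 bits).
Byte 2: 0xBD = 10111101 (10xxxxxx ✓), payload 111101.
Byte 3: 0x9B = 10011011 (10xxxxxx ✓), payload 011011.
Concatenate: 0000111101011011 = 0xF5B (16 bits → U+0F5B).

U+0F5B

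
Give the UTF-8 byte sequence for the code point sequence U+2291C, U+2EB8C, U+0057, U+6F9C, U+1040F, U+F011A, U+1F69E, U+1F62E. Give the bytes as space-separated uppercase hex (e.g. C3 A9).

U+2291C: 4-byte form → F0 A2 A4 9C.
U+2EB8C: 4-byte form → F0 AE AE 8C.
U+0057: 1-byte form → 57.
U+6F9C: 3-byte form → E6 BE 9C.
U+1040F: 4-byte form → F0 90 90 8F.
U+F011A: 4-byte form → F3 B0 84 9A.
U+1F69E: 4-byte form → F0 9F 9A 9E.
U+1F62E: 4-byte form → F0 9F 98 AE.
Concatenated (28 bytes): F0 A2 A4 9C F0 AE AE 8C 57 E6 BE 9C F0 90 90 8F F3 B0 84 9A F0 9F 9A 9E F0 9F 98 AE.

F0 A2 A4 9C F0 AE AE 8C 57 E6 BE 9C F0 90 90 8F F3 B0 84 9A F0 9F 9A 9E F0 9F 98 AE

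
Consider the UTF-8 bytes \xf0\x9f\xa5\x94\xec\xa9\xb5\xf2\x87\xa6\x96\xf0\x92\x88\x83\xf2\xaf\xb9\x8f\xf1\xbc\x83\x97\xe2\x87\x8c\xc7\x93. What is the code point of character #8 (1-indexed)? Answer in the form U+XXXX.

Offset 0: leading byte 0xF0 = 11110000 → 4-byte char #1 = F0 9F A5 94.
Offset 4: leading byte 0xEC = 11101100 → 3-byte char #2 = EC A9 B5.
Offset 7: leading byte 0xF2 = 11110010 → 4-byte char #3 = F2 87 A6 96.
Offset 11: leading byte 0xF0 = 11110000 → 4-byte char #4 = F0 92 88 83.
Offset 15: leading byte 0xF2 = 11110010 → 4-byte char #5 = F2 AF B9 8F.
Offset 19: leading byte 0xF1 = 11110001 → 4-byte char #6 = F1 BC 83 97.
Offset 23: leading byte 0xE2 = 11100010 → 3-byte char #7 = E2 87 8C.
Offset 26: leading byte 0xC7 = 11000111 → 2-byte char #8 = C7 93.
Leading byte 0xC7 = 11000111 matches 110xxxxx → 2-byte sequence.
Byte 1: 0xC7 = 11000111, payload 00111 (5 bits).
Byte 2: 0x93 = 10010011 (10xxxxxx ✓), payload 010011.
Concatenate: 00111010011 = 0x1D3 (11 bits → U+01D3).

U+01D3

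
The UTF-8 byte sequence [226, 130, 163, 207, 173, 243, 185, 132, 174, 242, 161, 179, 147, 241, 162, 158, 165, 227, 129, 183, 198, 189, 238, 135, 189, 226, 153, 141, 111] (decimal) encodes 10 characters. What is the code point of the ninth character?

Offset 0: leading byte 0xE2 = 11100010 → 3-byte char #1 = E2 82 A3.
Offset 3: leading byte 0xCF = 11001111 → 2-byte char #2 = CF AD.
Offset 5: leading byte 0xF3 = 11110011 → 4-byte char #3 = F3 B9 84 AE.
Offset 9: leading byte 0xF2 = 11110010 → 4-byte char #4 = F2 A1 B3 93.
Offset 13: leading byte 0xF1 = 11110001 → 4-byte char #5 = F1 A2 9E A5.
Offset 17: leading byte 0xE3 = 11100011 → 3-byte char #6 = E3 81 B7.
Offset 20: leading byte 0xC6 = 11000110 → 2-byte char #7 = C6 BD.
Offset 22: leading byte 0xEE = 11101110 → 3-byte char #8 = EE 87 BD.
Offset 25: leading byte 0xE2 = 11100010 → 3-byte char #9 = E2 99 8D.
Leading byte 0xE2 = 11100010 matches 1110xxxx → 3-byte sequence.
Byte 1: 0xE2 = 11100010, payload 0010 (4 bits).
Byte 2: 0x99 = 10011001 (10xxxxxx ✓), payload 011001.
Byte 3: 0x8D = 10001101 (10xxxxxx ✓), payload 001101.
Concatenate: 0010011001001101 = 0x264D (16 bits → U+264D).

U+264D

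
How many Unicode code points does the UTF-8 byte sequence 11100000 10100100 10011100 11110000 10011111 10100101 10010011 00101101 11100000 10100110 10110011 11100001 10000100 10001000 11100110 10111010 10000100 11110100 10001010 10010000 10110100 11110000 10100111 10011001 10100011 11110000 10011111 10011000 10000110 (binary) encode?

Byte at offset 0: 0xE0 = 11100000 → 3-byte char (#1). Advance 3.
Byte at offset 3: 0xF0 = 11110000 → 4-byte char (#2). Advance 4.
Byte at offset 7: 0x2D = 00101101 → 1-byte char (#3). Advance 1.
Byte at offset 8: 0xE0 = 11100000 → 3-byte char (#4). Advance 3.
Byte at offset 11: 0xE1 = 11100001 → 3-byte char (#5). Advance 3.
Byte at offset 14: 0xE6 = 11100110 → 3-byte char (#6). Advance 3.
Byte at offset 17: 0xF4 = 11110100 → 4-byte char (#7). Advance 4.
Byte at offset 21: 0xF0 = 11110000 → 4-byte char (#8). Advance 4.
Byte at offset 25: 0xF0 = 11110000 → 4-byte char (#9). Advance 4.
Reached end at offset 29 after 9 code points.

9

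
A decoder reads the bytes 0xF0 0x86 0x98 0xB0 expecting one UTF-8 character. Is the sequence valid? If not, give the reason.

Leading byte 0xF0 = 11110000 → 4-byte form.
Continuation bytes all match 10xxxxxx. Payload decodes to 0x6630.
But 0x6630 < 0x10000, the minimum for a 4-byte sequence — this is an overlong encoding.

invalid (overlong encoding)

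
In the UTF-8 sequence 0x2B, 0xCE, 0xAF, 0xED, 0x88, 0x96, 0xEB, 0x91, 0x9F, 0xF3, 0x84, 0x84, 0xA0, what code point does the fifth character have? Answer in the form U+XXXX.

Offset 0: leading byte 0x2B = 00101011 → 1-byte char #1 = 2B.
Offset 1: leading byte 0xCE = 11001110 → 2-byte char #2 = CE AF.
Offset 3: leading byte 0xED = 11101101 → 3-byte char #3 = ED 88 96.
Offset 6: leading byte 0xEB = 11101011 → 3-byte char #4 = EB 91 9F.
Offset 9: leading byte 0xF3 = 11110011 → 4-byte char #5 = F3 84 84 A0.
Leading byte 0xF3 = 11110011 matches 11110xxx → 4-byte sequence.
Byte 1: 0xF3 = 11110011, payload 011 (3 bits).
Byte 2: 0x84 = 10000100 (10xxxxxx ✓), payload 000100.
Byte 3: 0x84 = 10000100 (10xxxxxx ✓), payload 000100.
Byte 4: 0xA0 = 10100000 (10xxxxxx ✓), payload 100000.
Concatenate: 011000100000100100000 = 0xC4120 (21 bits → U+C4120).

U+C4120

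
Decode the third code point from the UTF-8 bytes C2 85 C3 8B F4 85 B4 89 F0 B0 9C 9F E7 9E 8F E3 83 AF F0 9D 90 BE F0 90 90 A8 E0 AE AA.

U+105D09

Offset 0: leading byte 0xC2 = 11000010 → 2-byte char #1 = C2 85.
Offset 2: leading byte 0xC3 = 11000011 → 2-byte char #2 = C3 8B.
Offset 4: leading byte 0xF4 = 11110100 → 4-byte char #3 = F4 85 B4 89.
Leading byte 0xF4 = 11110100 matches 11110xxx → 4-byte sequence.
Byte 1: 0xF4 = 11110100, payload 100 (3 bits).
Byte 2: 0x85 = 10000101 (10xxxxxx ✓), payload 000101.
Byte 3: 0xB4 = 10110100 (10xxxxxx ✓), payload 110100.
Byte 4: 0x89 = 10001001 (10xxxxxx ✓), payload 001001.
Concatenate: 100000101110100001001 = 0x105D09 (21 bits → U+105D09).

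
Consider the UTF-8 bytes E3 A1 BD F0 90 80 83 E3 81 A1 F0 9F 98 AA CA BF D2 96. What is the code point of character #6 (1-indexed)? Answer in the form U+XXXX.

U+0496

Offset 0: leading byte 0xE3 = 11100011 → 3-byte char #1 = E3 A1 BD.
Offset 3: leading byte 0xF0 = 11110000 → 4-byte char #2 = F0 90 80 83.
Offset 7: leading byte 0xE3 = 11100011 → 3-byte char #3 = E3 81 A1.
Offset 10: leading byte 0xF0 = 11110000 → 4-byte char #4 = F0 9F 98 AA.
Offset 14: leading byte 0xCA = 11001010 → 2-byte char #5 = CA BF.
Offset 16: leading byte 0xD2 = 11010010 → 2-byte char #6 = D2 96.
Leading byte 0xD2 = 11010010 matches 110xxxxx → 2-byte sequence.
Byte 1: 0xD2 = 11010010, payload 10010 (5 bits).
Byte 2: 0x96 = 10010110 (10xxxxxx ✓), payload 010110.
Concatenate: 10010010110 = 0x496 (11 bits → U+0496).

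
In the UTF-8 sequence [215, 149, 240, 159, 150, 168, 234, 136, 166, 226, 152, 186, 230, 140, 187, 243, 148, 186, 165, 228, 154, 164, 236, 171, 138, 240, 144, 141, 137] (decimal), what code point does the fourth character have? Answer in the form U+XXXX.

U+263A

Offset 0: leading byte 0xD7 = 11010111 → 2-byte char #1 = D7 95.
Offset 2: leading byte 0xF0 = 11110000 → 4-byte char #2 = F0 9F 96 A8.
Offset 6: leading byte 0xEA = 11101010 → 3-byte char #3 = EA 88 A6.
Offset 9: leading byte 0xE2 = 11100010 → 3-byte char #4 = E2 98 BA.
Leading byte 0xE2 = 11100010 matches 1110xxxx → 3-byte sequence.
Byte 1: 0xE2 = 11100010, payload 0010 (4 bits).
Byte 2: 0x98 = 10011000 (10xxxxxx ✓), payload 011000.
Byte 3: 0xBA = 10111010 (10xxxxxx ✓), payload 111010.
Concatenate: 0010011000111010 = 0x263A (16 bits → U+263A).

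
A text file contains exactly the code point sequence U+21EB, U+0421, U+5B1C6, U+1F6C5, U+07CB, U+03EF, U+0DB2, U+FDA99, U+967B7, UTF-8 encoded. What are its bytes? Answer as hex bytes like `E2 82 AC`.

E2 87 AB D0 A1 F1 9B 87 86 F0 9F 9B 85 DF 8B CF AF E0 B6 B2 F3 BD AA 99 F2 96 9E B7

U+21EB: 3-byte form → E2 87 AB.
U+0421: 2-byte form → D0 A1.
U+5B1C6: 4-byte form → F1 9B 87 86.
U+1F6C5: 4-byte form → F0 9F 9B 85.
U+07CB: 2-byte form → DF 8B.
U+03EF: 2-byte form → CF AF.
U+0DB2: 3-byte form → E0 B6 B2.
U+FDA99: 4-byte form → F3 BD AA 99.
U+967B7: 4-byte form → F2 96 9E B7.
Concatenated (28 bytes): E2 87 AB D0 A1 F1 9B 87 86 F0 9F 9B 85 DF 8B CF AF E0 B6 B2 F3 BD AA 99 F2 96 9E B7.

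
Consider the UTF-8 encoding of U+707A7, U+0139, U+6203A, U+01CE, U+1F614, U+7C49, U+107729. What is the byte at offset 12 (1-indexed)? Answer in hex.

0x8E

1-indexed offset 12 is 0-indexed offset 11.
U+707A7 → 4-byte form F1 B0 9E A7 at offsets 0–3.
U+0139 → 2-byte form C4 B9 at offsets 4–5.
U+6203A → 4-byte form F1 A2 80 BA at offsets 6–9.
U+01CE → 2-byte form C7 8E at offsets 10–11.
Offset 11 falls in char 4's range; it's byte 2 of C7 8E = 0x8E.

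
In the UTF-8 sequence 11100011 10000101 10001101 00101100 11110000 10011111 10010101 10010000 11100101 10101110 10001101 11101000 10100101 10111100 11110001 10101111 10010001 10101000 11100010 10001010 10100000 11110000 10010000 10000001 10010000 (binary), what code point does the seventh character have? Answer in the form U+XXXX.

Offset 0: leading byte 0xE3 = 11100011 → 3-byte char #1 = E3 85 8D.
Offset 3: leading byte 0x2C = 00101100 → 1-byte char #2 = 2C.
Offset 4: leading byte 0xF0 = 11110000 → 4-byte char #3 = F0 9F 95 90.
Offset 8: leading byte 0xE5 = 11100101 → 3-byte char #4 = E5 AE 8D.
Offset 11: leading byte 0xE8 = 11101000 → 3-byte char #5 = E8 A5 BC.
Offset 14: leading byte 0xF1 = 11110001 → 4-byte char #6 = F1 AF 91 A8.
Offset 18: leading byte 0xE2 = 11100010 → 3-byte char #7 = E2 8A A0.
Leading byte 0xE2 = 11100010 matches 1110xxxx → 3-byte sequence.
Byte 1: 0xE2 = 11100010, payload 0010 (4 bits).
Byte 2: 0x8A = 10001010 (10xxxxxx ✓), payload 001010.
Byte 3: 0xA0 = 10100000 (10xxxxxx ✓), payload 100000.
Concatenate: 0010001010100000 = 0x22A0 (16 bits → U+22A0).

U+22A0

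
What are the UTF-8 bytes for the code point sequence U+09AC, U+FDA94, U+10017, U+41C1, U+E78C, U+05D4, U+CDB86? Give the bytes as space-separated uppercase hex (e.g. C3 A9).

U+09AC: 3-byte form → E0 A6 AC.
U+FDA94: 4-byte form → F3 BD AA 94.
U+10017: 4-byte form → F0 90 80 97.
U+41C1: 3-byte form → E4 87 81.
U+E78C: 3-byte form → EE 9E 8C.
U+05D4: 2-byte form → D7 94.
U+CDB86: 4-byte form → F3 8D AE 86.
Concatenated (23 bytes): E0 A6 AC F3 BD AA 94 F0 90 80 97 E4 87 81 EE 9E 8C D7 94 F3 8D AE 86.

E0 A6 AC F3 BD AA 94 F0 90 80 97 E4 87 81 EE 9E 8C D7 94 F3 8D AE 86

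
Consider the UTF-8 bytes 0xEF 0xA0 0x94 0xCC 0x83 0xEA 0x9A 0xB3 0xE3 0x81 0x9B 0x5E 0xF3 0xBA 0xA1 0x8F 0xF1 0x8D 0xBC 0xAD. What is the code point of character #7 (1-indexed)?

U+4DF2D

Offset 0: leading byte 0xEF = 11101111 → 3-byte char #1 = EF A0 94.
Offset 3: leading byte 0xCC = 11001100 → 2-byte char #2 = CC 83.
Offset 5: leading byte 0xEA = 11101010 → 3-byte char #3 = EA 9A B3.
Offset 8: leading byte 0xE3 = 11100011 → 3-byte char #4 = E3 81 9B.
Offset 11: leading byte 0x5E = 01011110 → 1-byte char #5 = 5E.
Offset 12: leading byte 0xF3 = 11110011 → 4-byte char #6 = F3 BA A1 8F.
Offset 16: leading byte 0xF1 = 11110001 → 4-byte char #7 = F1 8D BC AD.
Leading byte 0xF1 = 11110001 matches 11110xxx → 4-byte sequence.
Byte 1: 0xF1 = 11110001, payload 001 (3 bits).
Byte 2: 0x8D = 10001101 (10xxxxxx ✓), payload 001101.
Byte 3: 0xBC = 10111100 (10xxxxxx ✓), payload 111100.
Byte 4: 0xAD = 10101101 (10xxxxxx ✓), payload 101101.
Concatenate: 001001101111100101101 = 0x4DF2D (21 bits → U+4DF2D).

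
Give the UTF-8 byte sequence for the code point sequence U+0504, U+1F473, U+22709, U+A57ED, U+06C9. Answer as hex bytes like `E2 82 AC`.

U+0504: 2-byte form → D4 84.
U+1F473: 4-byte form → F0 9F 91 B3.
U+22709: 4-byte form → F0 A2 9C 89.
U+A57ED: 4-byte form → F2 A5 9F AD.
U+06C9: 2-byte form → DB 89.
Concatenated (16 bytes): D4 84 F0 9F 91 B3 F0 A2 9C 89 F2 A5 9F AD DB 89.

D4 84 F0 9F 91 B3 F0 A2 9C 89 F2 A5 9F AD DB 89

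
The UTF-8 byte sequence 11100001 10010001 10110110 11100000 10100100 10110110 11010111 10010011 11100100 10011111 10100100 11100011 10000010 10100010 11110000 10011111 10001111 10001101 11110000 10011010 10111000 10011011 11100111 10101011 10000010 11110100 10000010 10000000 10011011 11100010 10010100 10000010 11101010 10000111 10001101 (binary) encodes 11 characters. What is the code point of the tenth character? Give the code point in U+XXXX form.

U+2502

Offset 0: leading byte 0xE1 = 11100001 → 3-byte char #1 = E1 91 B6.
Offset 3: leading byte 0xE0 = 11100000 → 3-byte char #2 = E0 A4 B6.
Offset 6: leading byte 0xD7 = 11010111 → 2-byte char #3 = D7 93.
Offset 8: leading byte 0xE4 = 11100100 → 3-byte char #4 = E4 9F A4.
Offset 11: leading byte 0xE3 = 11100011 → 3-byte char #5 = E3 82 A2.
Offset 14: leading byte 0xF0 = 11110000 → 4-byte char #6 = F0 9F 8F 8D.
Offset 18: leading byte 0xF0 = 11110000 → 4-byte char #7 = F0 9A B8 9B.
Offset 22: leading byte 0xE7 = 11100111 → 3-byte char #8 = E7 AB 82.
Offset 25: leading byte 0xF4 = 11110100 → 4-byte char #9 = F4 82 80 9B.
Offset 29: leading byte 0xE2 = 11100010 → 3-byte char #10 = E2 94 82.
Leading byte 0xE2 = 11100010 matches 1110xxxx → 3-byte sequence.
Byte 1: 0xE2 = 11100010, payload 0010 (4 bits).
Byte 2: 0x94 = 10010100 (10xxxxxx ✓), payload 010100.
Byte 3: 0x82 = 10000010 (10xxxxxx ✓), payload 000010.
Concatenate: 0010010100000010 = 0x2502 (16 bits → U+2502).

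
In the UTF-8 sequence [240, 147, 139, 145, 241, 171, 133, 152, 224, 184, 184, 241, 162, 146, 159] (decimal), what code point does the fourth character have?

U+6249F

Offset 0: leading byte 0xF0 = 11110000 → 4-byte char #1 = F0 93 8B 91.
Offset 4: leading byte 0xF1 = 11110001 → 4-byte char #2 = F1 AB 85 98.
Offset 8: leading byte 0xE0 = 11100000 → 3-byte char #3 = E0 B8 B8.
Offset 11: leading byte 0xF1 = 11110001 → 4-byte char #4 = F1 A2 92 9F.
Leading byte 0xF1 = 11110001 matches 11110xxx → 4-byte sequence.
Byte 1: 0xF1 = 11110001, payload 001 (3 bits).
Byte 2: 0xA2 = 10100010 (10xxxxxx ✓), payload 100010.
Byte 3: 0x92 = 10010010 (10xxxxxx ✓), payload 010010.
Byte 4: 0x9F = 10011111 (10xxxxxx ✓), payload 011111.
Concatenate: 001100010010010011111 = 0x6249F (21 bits → U+6249F).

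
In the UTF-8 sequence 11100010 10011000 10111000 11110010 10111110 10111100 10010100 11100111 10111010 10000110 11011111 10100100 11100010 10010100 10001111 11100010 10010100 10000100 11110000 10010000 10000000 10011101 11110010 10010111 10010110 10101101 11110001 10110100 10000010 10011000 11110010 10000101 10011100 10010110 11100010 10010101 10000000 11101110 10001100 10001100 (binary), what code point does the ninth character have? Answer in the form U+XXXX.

U+74098

Offset 0: leading byte 0xE2 = 11100010 → 3-byte char #1 = E2 98 B8.
Offset 3: leading byte 0xF2 = 11110010 → 4-byte char #2 = F2 BE BC 94.
Offset 7: leading byte 0xE7 = 11100111 → 3-byte char #3 = E7 BA 86.
Offset 10: leading byte 0xDF = 11011111 → 2-byte char #4 = DF A4.
Offset 12: leading byte 0xE2 = 11100010 → 3-byte char #5 = E2 94 8F.
Offset 15: leading byte 0xE2 = 11100010 → 3-byte char #6 = E2 94 84.
Offset 18: leading byte 0xF0 = 11110000 → 4-byte char #7 = F0 90 80 9D.
Offset 22: leading byte 0xF2 = 11110010 → 4-byte char #8 = F2 97 96 AD.
Offset 26: leading byte 0xF1 = 11110001 → 4-byte char #9 = F1 B4 82 98.
Leading byte 0xF1 = 11110001 matches 11110xxx → 4-byte sequence.
Byte 1: 0xF1 = 11110001, payload 001 (3 bits).
Byte 2: 0xB4 = 10110100 (10xxxxxx ✓), payload 110100.
Byte 3: 0x82 = 10000010 (10xxxxxx ✓), payload 000010.
Byte 4: 0x98 = 10011000 (10xxxxxx ✓), payload 011000.
Concatenate: 001110100000010011000 = 0x74098 (21 bits → U+74098).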